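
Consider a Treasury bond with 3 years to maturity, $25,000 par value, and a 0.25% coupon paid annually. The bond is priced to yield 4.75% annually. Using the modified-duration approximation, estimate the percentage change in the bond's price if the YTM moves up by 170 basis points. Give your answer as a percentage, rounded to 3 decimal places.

Periodic yield y = 0.0475. Modified duration first:
  t   CF        PV=CF/(1+0.0475)^t    t·PV
  1        62.50        59.6659        59.6659
  2        62.50        56.9603       113.9205
  3    25,062.50    21,805.3115    65,415.9345
  Σ                 21,921.9376    65,589.5209
P = 21,921.9376; D_Mac = 2.99196 yrs; D_mod = 2.99196/(1+0.0475) = 2.85628 yrs.
ΔP/P ≈ -D_mod · Δy = -2.85628 × (+0.017) = -0.048557 = -4.8557%.

-4.856%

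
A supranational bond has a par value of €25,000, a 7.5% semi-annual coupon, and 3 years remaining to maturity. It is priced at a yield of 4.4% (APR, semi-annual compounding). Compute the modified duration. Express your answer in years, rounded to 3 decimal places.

2.695 years

Periodic yield y = 0.022. First find Macaulay duration:
  t   CF        PV=CF/(1+0.022)^t    t·PV
  1       937.50       917.3190       917.3190
  2       937.50       897.5724     1,795.1448
  3       937.50       878.2509     2,634.7526
  4       937.50       859.3453     3,437.3811
  5       937.50       840.8466     4,204.2332
  6    25,937.50    22,762.6457   136,575.8744
  Σ                 27,155.9799   149,564.7051
P = 27,155.9799; Macaulay duration = 149,564.7051 / 27,155.9799 = 5.50762 half-year periods = 2.75381 years.
Modified duration = D_Mac / (1 + y) = 2.75381 / 1.022 = 2.69453 years.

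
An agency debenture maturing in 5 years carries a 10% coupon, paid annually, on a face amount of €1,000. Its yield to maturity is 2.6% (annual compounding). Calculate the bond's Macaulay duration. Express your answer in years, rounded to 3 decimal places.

Periodic yield y = 0.026. Discount each cash flow and weight by its year:
  t   CF        PV=CF/(1+0.026)^t    t·PV
  1       100.00        97.4659        97.4659
  2       100.00        94.9960       189.9920
  3       100.00        92.5887       277.7661
  4       100.00        90.2424       360.9695
  5     1,100.00       967.5109     4,837.5547
  Σ                  1,342.8039     5,763.7481
Price P = Σ PV = 1,342.8039.
Macaulay duration = Σ(t·PV) / P = 5,763.7481 / 1,342.8039 = 4.29232 years.

4.292 years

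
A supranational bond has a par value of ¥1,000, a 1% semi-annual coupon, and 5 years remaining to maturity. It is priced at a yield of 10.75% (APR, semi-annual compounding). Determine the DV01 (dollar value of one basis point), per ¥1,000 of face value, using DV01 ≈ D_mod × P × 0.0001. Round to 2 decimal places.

Periodic yield y = 0.05375.
  t   CF        PV=CF/(1+0.05375)^t    t·PV
  1         5.00         4.7450         4.7450
  2         5.00         4.5029         9.0059
  3         5.00         4.2732        12.8197
  4         5.00         4.0553        16.2211
  5         5.00         3.8484        19.2421
  6         5.00         3.6521        21.9127
  7         5.00         3.4658        24.2608
  8         5.00         3.2890        26.3123
  9         5.00         3.1213        28.0915
  10    1,005.00       595.3744     5,953.7444
  Σ                    630.3275     6,116.3553
P = 630.3275; D_Mac = 9.70346 half-year periods = 4.85173 yrs; D_mod = 4.60425 yrs.
DV01 ≈ 4.60425 × 630.3275 × 0.0001 = 0.290219.

¥0.29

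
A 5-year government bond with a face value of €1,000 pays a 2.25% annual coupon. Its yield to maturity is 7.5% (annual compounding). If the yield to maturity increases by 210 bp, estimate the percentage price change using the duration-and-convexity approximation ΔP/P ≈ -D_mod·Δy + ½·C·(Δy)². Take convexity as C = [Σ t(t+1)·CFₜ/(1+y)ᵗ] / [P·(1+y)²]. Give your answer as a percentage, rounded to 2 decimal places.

-8.75%

With y = 0.075:
  t   CF        PV=CF/(1+0.075)^t    t·PV        t(t+1)·PV
  1        22.50        20.9302        20.9302          41.8605
  2        22.50        19.4700        38.9400         116.8199
  3        22.50        18.1116        54.3348         217.3394
  4        22.50        16.8480        67.3920         336.9602
  5     1,022.50       712.2312     3,561.1560      21,366.9360
  Σ                    787.5910     3,742.7531      22,079.9160
P = 787.5910; D_Mac = 4.75215 yrs; D_mod = 4.42061 yrs; C = 24.25938.
Duration effect: -4.42061 × (+0.021) = -0.092833
Convexity effect: 0.5 × 24.25938 × (0.021)² = +0.0053492
ΔP/P ≈ -0.092833 + 0.0053492 = -0.087484 = -8.7484%.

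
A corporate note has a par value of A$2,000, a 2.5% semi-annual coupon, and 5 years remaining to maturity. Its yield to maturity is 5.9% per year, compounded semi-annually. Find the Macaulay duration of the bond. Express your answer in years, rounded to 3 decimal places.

Periodic yield y = 0.0295. Discount each cash flow and weight by its period:
  t   CF        PV=CF/(1+0.0295)^t    t·PV
  1        25.00        24.2836        24.2836
  2        25.00        23.5878        47.1756
  3        25.00        22.9119        68.7357
  4        25.00        22.2554        89.0214
  5        25.00        21.6176       108.0882
  6        25.00        20.9982       125.9892
  7        25.00        20.3965       142.7755
  8        25.00        19.8120       158.4963
  9        25.00        19.2443       173.1990
  10    2,025.00     1,514.1243    15,141.2426
  Σ                  1,709.2316    16,079.0071
Price P = Σ PV = 1,709.2316.
Macaulay duration = Σ(t·PV) / P = 16,079.0071 / 1,709.2316 = 9.40716 half-year periods.
In years: 9.40716 / 2 = 4.70358 years.

4.704 years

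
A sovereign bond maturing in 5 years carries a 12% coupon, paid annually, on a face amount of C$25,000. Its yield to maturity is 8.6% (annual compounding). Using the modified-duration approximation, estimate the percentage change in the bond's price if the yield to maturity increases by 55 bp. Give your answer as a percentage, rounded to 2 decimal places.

Periodic yield y = 0.086. Modified duration first:
  t   CF        PV=CF/(1+0.086)^t    t·PV
  1     3,000.00     2,762.4309     2,762.4309
  2     3,000.00     2,543.6749     5,087.3498
  3     3,000.00     2,342.2421     7,026.7262
  4     3,000.00     2,156.7607     8,627.0426
  5    28,000.00    18,535.6963    92,678.4815
  Σ                 28,340.8049   116,182.0311
P = 28,340.8049; D_Mac = 4.09946 yrs; D_mod = 4.09946/(1+0.086) = 3.77483 yrs.
ΔP/P ≈ -D_mod · Δy = -3.77483 × (+0.0055) = -0.020762 = -2.0762%.

-2.08%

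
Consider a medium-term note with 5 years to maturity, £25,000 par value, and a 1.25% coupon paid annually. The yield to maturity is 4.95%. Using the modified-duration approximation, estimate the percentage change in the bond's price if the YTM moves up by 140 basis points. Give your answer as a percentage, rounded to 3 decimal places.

Periodic yield y = 0.0495. Modified duration first:
  t   CF        PV=CF/(1+0.0495)^t    t·PV
  1       312.50       297.7608       297.7608
  2       312.50       283.7169       567.4337
  3       312.50       270.3353       811.0058
  4       312.50       257.5848     1,030.3392
  5    25,312.50    19,880.2951    99,401.4753
  Σ                 20,989.6928   102,108.0149
P = 20,989.6928; D_Mac = 4.86467 yrs; D_mod = 4.86467/(1+0.0495) = 4.63523 yrs.
ΔP/P ≈ -D_mod · Δy = -4.63523 × (+0.014) = -0.064893 = -6.4893%.

-6.489%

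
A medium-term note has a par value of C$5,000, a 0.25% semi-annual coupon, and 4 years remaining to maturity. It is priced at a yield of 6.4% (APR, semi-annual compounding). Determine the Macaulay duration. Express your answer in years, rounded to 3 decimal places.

3.980 years

Periodic yield y = 0.032. Discount each cash flow and weight by its period:
  t   CF        PV=CF/(1+0.032)^t    t·PV
  1         6.25         6.0562         6.0562
  2         6.25         5.8684        11.7368
  3         6.25         5.6864        17.0593
  4         6.25         5.5101        22.0405
  5         6.25         5.3393        26.6963
  6         6.25         5.1737        31.0422
  7         6.25         5.0133        35.0930
  8     5,006.25     3,891.1230    31,128.9837
  Σ                  3,929.7704    31,278.7081
Price P = Σ PV = 3,929.7704.
Macaulay duration = Σ(t·PV) / P = 31,278.7081 / 3,929.7704 = 7.95942 half-year periods.
In years: 7.95942 / 2 = 3.97971 years.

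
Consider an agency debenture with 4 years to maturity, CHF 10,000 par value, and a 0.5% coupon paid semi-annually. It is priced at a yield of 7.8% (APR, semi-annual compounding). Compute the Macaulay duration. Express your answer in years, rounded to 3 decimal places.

3.958 years

Periodic yield y = 0.039. Discount each cash flow and weight by its period:
  t   CF        PV=CF/(1+0.039)^t    t·PV
  1        25.00        24.0616        24.0616
  2        25.00        23.1584        46.3168
  3        25.00        22.2891        66.8674
  4        25.00        21.4525        85.8100
  5        25.00        20.6473       103.2363
  6        25.00        19.8722       119.2334
  7        25.00        19.1263       133.8842
  8    10,025.00     7,381.7614    59,054.0908
  Σ                  7,532.3688    59,633.5005
Price P = Σ PV = 7,532.3688.
Macaulay duration = Σ(t·PV) / P = 59,633.5005 / 7,532.3688 = 7.91697 half-year periods.
In years: 7.91697 / 2 = 3.95848 years.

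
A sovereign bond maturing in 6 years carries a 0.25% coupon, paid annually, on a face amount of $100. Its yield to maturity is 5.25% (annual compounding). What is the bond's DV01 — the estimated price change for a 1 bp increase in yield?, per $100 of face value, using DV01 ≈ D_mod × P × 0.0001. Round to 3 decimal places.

Periodic yield y = 0.0525.
  t   CF        PV=CF/(1+0.0525)^t    t·PV
  1         0.25         0.2375         0.2375
  2         0.25         0.2257         0.4514
  3         0.25         0.2144         0.6433
  4         0.25         0.2037         0.8149
  5         0.25         0.1936         0.9678
  6       100.25        73.7483       442.4895
  Σ                     74.8232       445.6044
P = 74.8232; D_Mac = 5.95543 yrs; D_mod = 5.65837 yrs.
DV01 ≈ 5.65837 × 74.8232 × 0.0001 = 0.042338.

$0.042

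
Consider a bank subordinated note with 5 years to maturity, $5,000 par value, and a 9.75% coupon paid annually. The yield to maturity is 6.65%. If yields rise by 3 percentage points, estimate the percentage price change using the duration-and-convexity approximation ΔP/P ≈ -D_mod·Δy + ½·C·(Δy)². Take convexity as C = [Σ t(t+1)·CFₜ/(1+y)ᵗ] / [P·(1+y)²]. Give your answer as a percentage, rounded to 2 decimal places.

With y = 0.0665:
  t   CF        PV=CF/(1+0.0665)^t    t·PV        t(t+1)·PV
  1       487.50       457.1027       457.1027         914.2053
  2       487.50       428.6007       857.2014       2,571.6043
  3       487.50       401.8760     1,205.6279       4,822.5117
  4       487.50       376.8176     1,507.2704       7,536.3520
  5     5,487.50     3,977.1341    19,885.6705     119,314.0229
  Σ                  5,641.5311    23,912.8729     135,158.6963
P = 5,641.5311; D_Mac = 4.23872 yrs; D_mod = 3.97442 yrs; C = 21.06325.
Duration effect: -3.97442 × (+0.03) = -0.119233
Convexity effect: 0.5 × 21.06325 × (0.03)² = +0.0094785
ΔP/P ≈ -0.119233 + 0.0094785 = -0.109754 = -10.9754%.

-10.98%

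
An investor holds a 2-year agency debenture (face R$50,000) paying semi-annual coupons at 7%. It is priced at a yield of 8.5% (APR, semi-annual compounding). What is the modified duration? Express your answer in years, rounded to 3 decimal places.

Periodic yield y = 0.0425. First find Macaulay duration:
  t   CF        PV=CF/(1+0.0425)^t    t·PV
  1     1,750.00     1,678.6571     1,678.6571
  2     1,750.00     1,610.2226     3,220.4452
  3     1,750.00     1,544.5780     4,633.7341
  4    51,750.00    43,813.3135   175,253.2542
  Σ                 48,646.7713   184,786.0906
P = 48,646.7713; Macaulay duration = 184,786.0906 / 48,646.7713 = 3.79853 half-year periods = 1.89926 years.
Modified duration = D_Mac / (1 + y) = 1.89926 / 1.0425 = 1.82184 years.

1.822 years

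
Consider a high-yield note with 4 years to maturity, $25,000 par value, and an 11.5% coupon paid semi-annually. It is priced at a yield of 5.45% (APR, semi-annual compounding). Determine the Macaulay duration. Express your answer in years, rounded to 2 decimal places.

3.39 years

Periodic yield y = 0.02725. Discount each cash flow and weight by its period:
  t   CF        PV=CF/(1+0.02725)^t    t·PV
  1     1,437.50     1,399.3672     1,399.3672
  2     1,437.50     1,362.2460     2,724.4921
  3     1,437.50     1,326.1096     3,978.3287
  4     1,437.50     1,290.9317     5,163.7267
  5     1,437.50     1,256.6869     6,283.4347
  6     1,437.50     1,223.3506     7,340.1038
  7     1,437.50     1,190.8987     8,336.2906
  8    26,437.50    21,321.1775   170,569.4198
  Σ                 30,370.7682   205,795.1636
Price P = Σ PV = 30,370.7682.
Macaulay duration = Σ(t·PV) / P = 205,795.1636 / 30,370.7682 = 6.77609 half-year periods.
In years: 6.77609 / 2 = 3.38805 years.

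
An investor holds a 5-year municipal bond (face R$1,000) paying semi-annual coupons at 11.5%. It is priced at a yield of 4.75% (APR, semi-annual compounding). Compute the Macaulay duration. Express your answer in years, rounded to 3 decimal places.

4.084 years

Periodic yield y = 0.02375. Discount each cash flow and weight by its period:
  t   CF        PV=CF/(1+0.02375)^t    t·PV
  1        57.50        56.1661        56.1661
  2        57.50        54.8631       109.7261
  3        57.50        53.5903       160.7709
  4        57.50        52.3470       209.3882
  5        57.50        51.1326       255.6632
  6        57.50        49.9464       299.6785
  7        57.50        48.7877       341.5140
  8        57.50        47.6559       381.2471
  9        57.50        46.5503       418.9528
  10    1,057.50       836.2598     8,362.5982
  Σ                  1,297.2992    10,595.7050
Price P = Σ PV = 1,297.2992.
Macaulay duration = Σ(t·PV) / P = 10,595.7050 / 1,297.2992 = 8.16751 half-year periods.
In years: 8.16751 / 2 = 4.08376 years.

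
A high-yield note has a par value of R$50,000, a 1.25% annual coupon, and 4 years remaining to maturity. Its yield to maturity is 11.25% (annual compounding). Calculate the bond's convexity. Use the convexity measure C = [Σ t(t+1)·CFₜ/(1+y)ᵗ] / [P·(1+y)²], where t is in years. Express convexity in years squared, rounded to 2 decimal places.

With y = 0.1125:
  t   CF        PV=CF/(1+0.1125)^t    t·PV        t(t+1)·PV
  1       625.00       561.7978       561.7978       1,123.5955
  2       625.00       504.9867     1,009.9735       3,029.9205
  3       625.00       453.9207     1,361.7620       5,447.0480
  4    50,625.00    33,049.5049   132,198.0195     660,990.0976
  Σ                 34,570.2100   135,131.5528     670,590.6616
P = 34,570.2100.
Convexity = Σ t(t+1)·PV / [P·(1+y)²] = 670,590.6616 / (34,570.2100 × 1.237656) = 15.67312.

15.67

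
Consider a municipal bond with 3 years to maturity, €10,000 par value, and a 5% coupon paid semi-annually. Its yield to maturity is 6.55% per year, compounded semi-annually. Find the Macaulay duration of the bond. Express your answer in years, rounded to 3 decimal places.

2.818 years

Periodic yield y = 0.03275. Discount each cash flow and weight by its period:
  t   CF        PV=CF/(1+0.03275)^t    t·PV
  1       250.00       242.0721       242.0721
  2       250.00       234.3957       468.7914
  3       250.00       226.9627       680.8880
  4       250.00       219.7653       879.0613
  5       250.00       212.7963     1,063.9813
  6    10,250.00     8,447.9755    50,687.8527
  Σ                  9,583.9675    54,022.6468
Price P = Σ PV = 9,583.9675.
Macaulay duration = Σ(t·PV) / P = 54,022.6468 / 9,583.9675 = 5.63677 half-year periods.
In years: 5.63677 / 2 = 2.81839 years.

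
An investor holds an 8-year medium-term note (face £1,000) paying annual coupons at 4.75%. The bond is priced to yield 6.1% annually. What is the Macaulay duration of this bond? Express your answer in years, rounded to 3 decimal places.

Periodic yield y = 0.061. Discount each cash flow and weight by its year:
  t   CF        PV=CF/(1+0.061)^t    t·PV
  1        47.50        44.7691        44.7691
  2        47.50        42.1952        84.3904
  3        47.50        39.7693       119.3078
  4        47.50        37.4828       149.9312
  5        47.50        35.3278       176.6390
  6        47.50        33.2967       199.7803
  7        47.50        31.3824       219.6767
  8     1,047.50       652.2753     5,218.2027
  Σ                    916.4986     6,212.6971
Price P = Σ PV = 916.4986.
Macaulay duration = Σ(t·PV) / P = 6,212.6971 / 916.4986 = 6.77873 years.

6.779 years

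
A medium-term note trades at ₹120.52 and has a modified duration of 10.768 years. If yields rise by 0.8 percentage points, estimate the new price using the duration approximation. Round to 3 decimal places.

Duration approximation: ΔP/P ≈ -D_mod · Δy = -10.768 × (+0.008) = -0.086144.
New price ≈ 120.52 × (1 - 0.086144) = 110.13792512.

₹110.138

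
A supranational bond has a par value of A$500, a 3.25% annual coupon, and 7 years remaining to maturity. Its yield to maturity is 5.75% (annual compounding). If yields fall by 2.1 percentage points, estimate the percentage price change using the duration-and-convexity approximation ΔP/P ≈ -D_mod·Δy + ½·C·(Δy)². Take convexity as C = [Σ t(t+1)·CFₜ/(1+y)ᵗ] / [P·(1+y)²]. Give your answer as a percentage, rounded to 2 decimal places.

With y = 0.0575:
  t   CF        PV=CF/(1+0.0575)^t    t·PV        t(t+1)·PV
  1        16.25        15.3664        15.3664          30.7329
  2        16.25        14.5309        29.0618          87.1854
  3        16.25        13.7408        41.2224         164.8897
  4        16.25        12.9937        51.9747         259.8734
  5        16.25        12.2872        61.4358         368.6148
  6        16.25        11.6191        69.7144         488.0006
  7       516.25       349.0579     2,443.4051      19,547.2406
  Σ                    429.5959     2,712.1806      20,946.5374
P = 429.5959; D_Mac = 6.31333 yrs; D_mod = 5.97005 yrs; C = 43.60049.
Duration effect: -5.97005 × (-0.021) = +0.125371
Convexity effect: 0.5 × 43.60049 × (-0.021)² = +0.0096139
ΔP/P ≈ +0.125371 + 0.0096139 = +0.134985 = +13.4985%.

+13.50%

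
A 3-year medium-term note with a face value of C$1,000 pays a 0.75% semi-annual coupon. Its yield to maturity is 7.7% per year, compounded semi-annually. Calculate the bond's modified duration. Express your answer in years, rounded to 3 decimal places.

Periodic yield y = 0.0385. First find Macaulay duration:
  t   CF        PV=CF/(1+0.0385)^t    t·PV
  1         3.75         3.6110         3.6110
  2         3.75         3.4771         6.9542
  3         3.75         3.3482        10.0446
  4         3.75         3.2241        12.8963
  5         3.75         3.1046        15.5228
  6     1,003.75       800.1779     4,801.0674
  Σ                    816.9428     4,850.0963
P = 816.9428; Macaulay duration = 4,850.0963 / 816.9428 = 5.93689 half-year periods = 2.96844 years.
Modified duration = D_Mac / (1 + y) = 2.96844 / 1.0385 = 2.85839 years.

2.858 years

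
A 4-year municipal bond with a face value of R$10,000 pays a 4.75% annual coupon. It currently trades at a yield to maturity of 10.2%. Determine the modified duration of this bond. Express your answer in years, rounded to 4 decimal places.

3.3634 years

Periodic yield y = 0.102. First find Macaulay duration:
  t   CF        PV=CF/(1+0.102)^t    t·PV
  1       475.00       431.0345       431.0345
  2       475.00       391.1384       782.2767
  3       475.00       354.9350     1,064.8050
  4    10,475.00     7,102.7684    28,411.0736
  Σ                  8,279.8762    30,689.1898
P = 8,279.8762; Macaulay duration = 30,689.1898 / 8,279.8762 = 3.70648 years.
Modified duration = D_Mac / (1 + y) = 3.70648 / 1.102 = 3.36341 years.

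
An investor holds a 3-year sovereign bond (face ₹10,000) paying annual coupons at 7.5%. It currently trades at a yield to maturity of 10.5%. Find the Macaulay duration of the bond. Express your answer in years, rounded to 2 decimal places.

Periodic yield y = 0.105. Discount each cash flow and weight by its year:
  t   CF        PV=CF/(1+0.105)^t    t·PV
  1       750.00       678.7330       678.7330
  2       750.00       614.2380     1,228.4761
  3    10,750.00     7,967.4919    23,902.4757
  Σ                  9,260.4630    25,809.6848
Price P = Σ PV = 9,260.4630.
Macaulay duration = Σ(t·PV) / P = 25,809.6848 / 9,260.4630 = 2.78708 years.

2.79 years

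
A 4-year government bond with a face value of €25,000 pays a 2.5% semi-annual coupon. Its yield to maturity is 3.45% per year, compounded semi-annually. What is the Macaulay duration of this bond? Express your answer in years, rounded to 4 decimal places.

Periodic yield y = 0.01725. Discount each cash flow and weight by its period:
  t   CF        PV=CF/(1+0.01725)^t    t·PV
  1       312.50       307.2008       307.2008
  2       312.50       301.9914       603.9829
  3       312.50       296.8704       890.6113
  4       312.50       291.8362     1,167.3450
  5       312.50       286.8874     1,434.4372
  6       312.50       282.0225     1,692.1353
  7       312.50       277.2402     1,940.6811
  8    25,312.50    22,075.6476   176,605.1807
  Σ                 24,119.6966   184,641.5741
Price P = Σ PV = 24,119.6966.
Macaulay duration = Σ(t·PV) / P = 184,641.5741 / 24,119.6966 = 7.65522 half-year periods.
In years: 7.65522 / 2 = 3.82761 years.

3.8276 years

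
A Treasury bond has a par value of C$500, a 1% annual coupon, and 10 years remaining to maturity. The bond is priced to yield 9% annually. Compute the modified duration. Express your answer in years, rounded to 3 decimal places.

8.545 years

Periodic yield y = 0.09. First find Macaulay duration:
  t   CF        PV=CF/(1+0.09)^t    t·PV
  1         5.00         4.5872         4.5872
  2         5.00         4.2084         8.4168
  3         5.00         3.8609        11.5828
  4         5.00         3.5421        14.1685
  5         5.00         3.2497        16.2483
  6         5.00         2.9813        17.8880
  7         5.00         2.7352        19.1462
  8         5.00         2.5093        20.0747
  9         5.00         2.3021        20.7193
  10      505.00       213.3175     2,133.1746
  Σ                    243.2937     2,266.0062
P = 243.2937; Macaulay duration = 2,266.0062 / 243.2937 = 9.31387 years.
Modified duration = D_Mac / (1 + y) = 9.31387 / 1.09 = 8.54484 years.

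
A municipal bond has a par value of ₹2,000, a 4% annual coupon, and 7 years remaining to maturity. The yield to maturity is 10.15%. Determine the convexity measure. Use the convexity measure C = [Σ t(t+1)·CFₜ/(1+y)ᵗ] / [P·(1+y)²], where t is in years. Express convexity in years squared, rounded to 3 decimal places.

38.102

With y = 0.1015:
  t   CF        PV=CF/(1+0.1015)^t    t·PV        t(t+1)·PV
  1        80.00        72.6282        72.6282         145.2565
  2        80.00        65.9358       131.8715         395.6145
  3        80.00        59.8600       179.5799         718.3196
  4        80.00        54.3440       217.3762       1,086.8809
  5        80.00        49.3364       246.6820       1,480.0921
  6        80.00        44.7902       268.7412       1,881.1883
  7     2,080.00     1,057.2357     7,400.6500      59,205.1999
  Σ                  1,404.1303     8,517.5290      64,912.5518
P = 1,404.1303.
Convexity = Σ t(t+1)·PV / [P·(1+y)²] = 64,912.5518 / (1,404.1303 × 1.213302) = 38.10239.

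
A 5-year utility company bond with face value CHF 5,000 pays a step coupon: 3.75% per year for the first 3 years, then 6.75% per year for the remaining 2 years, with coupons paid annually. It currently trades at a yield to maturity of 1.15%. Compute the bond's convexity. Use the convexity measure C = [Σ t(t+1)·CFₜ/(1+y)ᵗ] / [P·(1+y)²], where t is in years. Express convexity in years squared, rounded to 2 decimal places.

26.66

With y = 0.0115:
  t   CF        PV=CF/(1+0.0115)^t    t·PV        t(t+1)·PV
  1       187.50       185.3683       185.3683         370.7365
  2       187.50       183.2608       366.5215       1,099.5646
  3       187.50       181.1772       543.5317       2,174.1267
  4       337.50       322.4113     1,289.6451       6,448.2256
  5     5,337.50     5,040.9043    25,204.5215     151,227.1290
  Σ                  5,913.1218    27,589.5881     161,319.7825
P = 5,913.1218.
Convexity = Σ t(t+1)·PV / [P·(1+y)²] = 161,319.7825 / (5,913.1218 × 1.023132) = 26.66484.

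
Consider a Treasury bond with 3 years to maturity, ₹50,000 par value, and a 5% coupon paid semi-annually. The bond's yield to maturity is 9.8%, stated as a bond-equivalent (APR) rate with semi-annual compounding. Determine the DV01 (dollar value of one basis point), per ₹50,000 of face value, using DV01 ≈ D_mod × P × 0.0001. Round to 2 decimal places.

Periodic yield y = 0.049.
  t   CF        PV=CF/(1+0.049)^t    t·PV
  1     1,250.00     1,191.6111     1,191.6111
  2     1,250.00     1,135.9495     2,271.8991
  3     1,250.00     1,082.8880     3,248.6641
  4     1,250.00     1,032.3051     4,129.2203
  5     1,250.00       984.0849     4,920.4245
  6    51,250.00    38,462.8039   230,776.8233
  Σ                 43,889.6425   246,538.6423
P = 43,889.6425; D_Mac = 5.61724 half-year periods = 2.80862 yrs; D_mod = 2.67743 yrs.
DV01 ≈ 2.67743 × 43,889.6425 × 0.0001 = 11.751127.

₹11.75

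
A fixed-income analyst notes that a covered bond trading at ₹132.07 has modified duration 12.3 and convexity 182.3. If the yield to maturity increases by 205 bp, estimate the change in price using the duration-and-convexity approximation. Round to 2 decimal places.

Duration effect: -D_mod·Δy = -12.3 × (+0.0205) = -0.252150
Convexity effect: ½·C·(Δy)² = 0.5 × 182.3 × (0.0205)² = +0.0383057875
ΔP/P ≈ -0.252150 + 0.0383057875 = -0.2138442125
ΔP ≈ 132.07 × (-0.2138442125) = -28.242405144875.

-₹28.24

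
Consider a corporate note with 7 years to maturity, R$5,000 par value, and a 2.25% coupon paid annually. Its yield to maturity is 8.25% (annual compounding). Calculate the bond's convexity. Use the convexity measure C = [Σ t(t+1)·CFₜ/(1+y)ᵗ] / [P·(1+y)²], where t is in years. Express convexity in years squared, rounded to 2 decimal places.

With y = 0.0825:
  t   CF        PV=CF/(1+0.0825)^t    t·PV        t(t+1)·PV
  1       112.50       103.9261       103.9261         207.8522
  2       112.50        96.0056       192.0113         576.0338
  3       112.50        88.6888       266.0664       1,064.2657
  4       112.50        81.9296       327.7185       1,638.5923
  5       112.50        75.6856       378.4278       2,270.5666
  6       112.50        69.9174       419.5042       2,936.5296
  7     5,112.50     2,935.2019    20,546.4136     164,371.3087
  Σ                  3,451.3550    22,234.0678     173,065.1488
P = 3,451.3550.
Convexity = Σ t(t+1)·PV / [P·(1+y)²] = 173,065.1488 / (3,451.3550 × 1.171806) = 42.79216.

42.79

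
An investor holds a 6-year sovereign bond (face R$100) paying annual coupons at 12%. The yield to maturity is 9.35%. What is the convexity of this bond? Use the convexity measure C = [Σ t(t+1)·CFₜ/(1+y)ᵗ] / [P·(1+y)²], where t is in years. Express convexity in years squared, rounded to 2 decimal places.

With y = 0.0935:
  t   CF        PV=CF/(1+0.0935)^t    t·PV        t(t+1)·PV
  1        12.00        10.9739        10.9739          21.9479
  2        12.00        10.0356        20.0712          60.2136
  3        12.00         9.1775        27.5325         110.1301
  4        12.00         8.3928        33.5711         167.8557
  5        12.00         7.6752        38.3758         230.2547
  6       112.00        65.5097       393.0579       2,751.4054
  Σ                    111.7647       523.5825       3,341.8075
P = 111.7647.
Convexity = Σ t(t+1)·PV / [P·(1+y)²] = 3,341.8075 / (111.7647 × 1.195742) = 25.00572.

25.01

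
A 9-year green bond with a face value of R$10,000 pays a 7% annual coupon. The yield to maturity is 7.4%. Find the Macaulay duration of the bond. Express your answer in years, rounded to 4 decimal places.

Periodic yield y = 0.074. Discount each cash flow and weight by its year:
  t   CF        PV=CF/(1+0.074)^t    t·PV
  1       700.00       651.7691       651.7691
  2       700.00       606.8613     1,213.7227
  3       700.00       565.0478     1,695.1434
  4       700.00       526.1153     2,104.4611
  5       700.00       489.8653     2,449.3263
  6       700.00       456.1129     2,736.6774
  7       700.00       424.6861     2,972.8029
  8       700.00       395.4247     3,163.3976
  9    10,700.00     5,627.8854    50,650.9686
  Σ                  9,743.7679    67,638.2690
Price P = Σ PV = 9,743.7679.
Macaulay duration = Σ(t·PV) / P = 67,638.2690 / 9,743.7679 = 6.94170 years.

6.9417 years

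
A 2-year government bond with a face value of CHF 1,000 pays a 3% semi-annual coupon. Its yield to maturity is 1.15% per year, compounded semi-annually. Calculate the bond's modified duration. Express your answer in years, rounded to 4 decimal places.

Periodic yield y = 0.00575. First find Macaulay duration:
  t   CF        PV=CF/(1+0.00575)^t    t·PV
  1        15.00        14.9142        14.9142
  2        15.00        14.8290        29.6580
  3        15.00        14.7442        44.2326
  4     1,015.00       991.9868     3,967.9471
  Σ                  1,036.4742     4,056.7518
P = 1,036.4742; Macaulay duration = 4,056.7518 / 1,036.4742 = 3.91399 half-year periods = 1.95700 years.
Modified duration = D_Mac / (1 + y) = 1.95700 / 1.00575 = 1.94581 years.

1.9458 years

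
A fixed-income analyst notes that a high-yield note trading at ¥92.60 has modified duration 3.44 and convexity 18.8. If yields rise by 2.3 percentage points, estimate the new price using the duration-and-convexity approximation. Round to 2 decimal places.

¥85.73

Duration effect: -D_mod·Δy = -3.44 × (+0.023) = -0.079120
Convexity effect: ½·C·(Δy)² = 0.5 × 18.8 × (0.023)² = +0.0049726
ΔP/P ≈ -0.079120 + 0.0049726 = -0.0741474
New price ≈ 92.60 × (1 - 0.0741474) = 85.73395076.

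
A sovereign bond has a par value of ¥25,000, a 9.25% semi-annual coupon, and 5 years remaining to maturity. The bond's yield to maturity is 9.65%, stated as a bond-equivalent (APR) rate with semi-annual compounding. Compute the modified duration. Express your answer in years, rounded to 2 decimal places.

Periodic yield y = 0.04825. First find Macaulay duration:
  t   CF        PV=CF/(1+0.04825)^t    t·PV
  1     1,156.25     1,103.0289     1,103.0289
  2     1,156.25     1,052.2574     2,104.5149
  3     1,156.25     1,003.8230     3,011.4689
  4     1,156.25       957.6179     3,830.4717
  5     1,156.25       913.5396     4,567.6981
  6     1,156.25       871.4902     5,228.9413
  7     1,156.25       831.3763     5,819.6342
  8     1,156.25       793.1088     6,344.8705
  9     1,156.25       756.6027     6,809.4246
  10   26,156.25    16,327.7660   163,277.6605
  Σ                 24,610.6109   202,097.7136
P = 24,610.6109; Macaulay duration = 202,097.7136 / 24,610.6109 = 8.21181 half-year periods = 4.10591 years.
Modified duration = D_Mac / (1 + y) = 4.10591 / 1.04825 = 3.91691 years.

3.92 years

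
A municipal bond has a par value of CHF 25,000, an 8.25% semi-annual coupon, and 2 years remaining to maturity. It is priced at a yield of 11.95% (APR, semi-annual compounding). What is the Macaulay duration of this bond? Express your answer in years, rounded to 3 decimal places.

Periodic yield y = 0.05975. Discount each cash flow and weight by its period:
  t   CF        PV=CF/(1+0.05975)^t    t·PV
  1     1,031.25       973.1069       973.1069
  2     1,031.25       918.2419     1,836.4838
  3     1,031.25       866.4703     2,599.4109
  4    26,031.25    20,638.6517    82,554.6068
  Σ                 23,396.4708    87,963.6085
Price P = Σ PV = 23,396.4708.
Macaulay duration = Σ(t·PV) / P = 87,963.6085 / 23,396.4708 = 3.75970 half-year periods.
In years: 3.75970 / 2 = 1.87985 years.

1.880 years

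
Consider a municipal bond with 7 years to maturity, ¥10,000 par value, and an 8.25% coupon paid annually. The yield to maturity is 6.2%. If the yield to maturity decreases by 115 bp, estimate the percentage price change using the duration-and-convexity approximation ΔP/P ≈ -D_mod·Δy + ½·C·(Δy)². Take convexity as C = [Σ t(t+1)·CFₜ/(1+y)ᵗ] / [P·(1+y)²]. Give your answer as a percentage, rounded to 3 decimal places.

With y = 0.062:
  t   CF        PV=CF/(1+0.062)^t    t·PV        t(t+1)·PV
  1       825.00       776.8362       776.8362       1,553.6723
  2       825.00       731.4841     1,462.9683       4,388.9048
  3       825.00       688.7798     2,066.3394       8,265.3575
  4       825.00       648.5685     2,594.2742      12,971.3709
  5       825.00       610.7048     3,053.5242      18,321.1453
  6       825.00       575.0516     3,450.3099      24,152.1690
  7    10,825.00     7,104.8725    49,734.1074     397,872.8592
  Σ                 11,136.2976    63,138.3595     467,525.4790
P = 11,136.2976; D_Mac = 5.66960 yrs; D_mod = 5.33861 yrs; C = 37.22335.
Duration effect: -5.33861 × (-0.0115) = +0.061394
Convexity effect: 0.5 × 37.22335 × (-0.0115)² = +0.0024614
ΔP/P ≈ +0.061394 + 0.0024614 = +0.063855 = +6.3855%.

+6.386%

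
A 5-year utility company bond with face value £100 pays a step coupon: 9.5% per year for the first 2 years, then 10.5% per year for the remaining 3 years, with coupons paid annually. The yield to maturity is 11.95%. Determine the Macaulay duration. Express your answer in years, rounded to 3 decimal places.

Periodic yield y = 0.1195. Discount each cash flow and weight by its year:
  t   CF        PV=CF/(1+0.1195)^t    t·PV
  1         9.50         8.4859         8.4859
  2         9.50         7.5801        15.1602
  3        10.50         7.4837        22.4511
  4        10.50         6.6849        26.7395
  5       110.50        62.8408       314.2041
  Σ                     93.0754       387.0408
Price P = Σ PV = 93.0754.
Macaulay duration = Σ(t·PV) / P = 387.0408 / 93.0754 = 4.15836 years.

4.158 years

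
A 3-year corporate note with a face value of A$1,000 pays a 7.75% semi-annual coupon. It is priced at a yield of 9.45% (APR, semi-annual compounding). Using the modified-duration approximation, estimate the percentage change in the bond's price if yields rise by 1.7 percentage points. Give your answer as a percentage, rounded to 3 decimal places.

-4.426%

Periodic yield y = 0.04725. Modified duration first:
  t   CF        PV=CF/(1+0.04725)^t    t·PV
  1        38.75        37.0017        37.0017
  2        38.75        35.3322        70.6644
  3        38.75        33.7381       101.2143
  4        38.75        32.2159       128.8636
  5        38.75        30.7624       153.8119
  6     1,038.75       787.4243     4,724.5459
  Σ                    956.4746     5,216.1018
P = 956.4746; D_Mac = 5.45347 half-year periods = 2.72673 yrs; D_mod = 2.72673/(1+0.04725) = 2.60371 yrs.
ΔP/P ≈ -D_mod · Δy = -2.60371 × (+0.017) = -0.044263 = -4.4263%.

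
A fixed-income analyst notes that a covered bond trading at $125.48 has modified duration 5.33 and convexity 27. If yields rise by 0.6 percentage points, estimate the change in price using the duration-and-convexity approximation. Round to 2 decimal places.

-$3.95

Duration effect: -D_mod·Δy = -5.33 × (+0.006) = -0.031980
Convexity effect: ½·C·(Δy)² = 0.5 × 27 × (0.006)² = +0.0004860
ΔP/P ≈ -0.031980 + 0.0004860 = -0.031494
ΔP ≈ 125.48 × (-0.031494) = -3.95186712.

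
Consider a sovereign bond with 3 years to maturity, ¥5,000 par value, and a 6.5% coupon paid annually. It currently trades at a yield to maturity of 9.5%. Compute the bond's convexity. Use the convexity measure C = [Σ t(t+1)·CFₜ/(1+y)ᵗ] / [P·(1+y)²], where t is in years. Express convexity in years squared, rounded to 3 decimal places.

9.179

With y = 0.095:
  t   CF        PV=CF/(1+0.095)^t    t·PV        t(t+1)·PV
  1       325.00       296.8037       296.8037         593.6073
  2       325.00       271.0536       542.1071       1,626.3214
  3     5,325.00     4,055.8068    12,167.4203      48,669.6811
  Σ                  4,623.6640    13,006.3311      50,889.6098
P = 4,623.6640.
Convexity = Σ t(t+1)·PV / [P·(1+y)²] = 50,889.6098 / (4,623.6640 × 1.199025) = 9.17941.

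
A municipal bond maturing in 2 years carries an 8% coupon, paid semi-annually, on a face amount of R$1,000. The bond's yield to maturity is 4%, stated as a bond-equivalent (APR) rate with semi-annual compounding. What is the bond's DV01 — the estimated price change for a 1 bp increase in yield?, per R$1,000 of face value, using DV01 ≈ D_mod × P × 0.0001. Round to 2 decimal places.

Periodic yield y = 0.02.
  t   CF        PV=CF/(1+0.02)^t    t·PV
  1        40.00        39.2157        39.2157
  2        40.00        38.4468        76.8935
  3        40.00        37.6929       113.0787
  4     1,040.00       960.7992     3,843.1970
  Σ                  1,076.1546     4,072.3848
P = 1,076.1546; D_Mac = 3.78420 half-year periods = 1.89210 yrs; D_mod = 1.85500 yrs.
DV01 ≈ 1.85500 × 1,076.1546 × 0.0001 = 0.199627.

R$0.20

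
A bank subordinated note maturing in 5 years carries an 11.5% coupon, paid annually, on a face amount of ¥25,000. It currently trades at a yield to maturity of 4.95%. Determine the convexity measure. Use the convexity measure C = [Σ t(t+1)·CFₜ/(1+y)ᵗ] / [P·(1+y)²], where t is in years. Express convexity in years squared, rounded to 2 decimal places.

21.36

With y = 0.0495:
  t   CF        PV=CF/(1+0.0495)^t    t·PV        t(t+1)·PV
  1     2,875.00     2,739.3997     2,739.3997       5,478.7994
  2     2,875.00     2,610.1951     5,220.3901      15,661.1704
  3     2,875.00     2,487.0844     7,461.2531      29,845.0126
  4     2,875.00     2,369.7803     9,479.1210      47,395.6052
  5    27,875.00    21,892.8681   109,464.3407     656,786.0444
  Σ                 32,099.3276   134,364.5047     755,166.6319
P = 32,099.3276.
Convexity = Σ t(t+1)·PV / [P·(1+y)²] = 755,166.6319 / (32,099.3276 × 1.101450) = 21.35905.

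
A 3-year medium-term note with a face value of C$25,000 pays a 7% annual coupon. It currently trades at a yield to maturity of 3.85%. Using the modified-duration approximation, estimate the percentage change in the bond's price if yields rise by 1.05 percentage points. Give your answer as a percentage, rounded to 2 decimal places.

Periodic yield y = 0.0385. Modified duration first:
  t   CF        PV=CF/(1+0.0385)^t    t·PV
  1     1,750.00     1,685.1228     1,685.1228
  2     1,750.00     1,622.6507     3,245.3014
  3    26,750.00    23,883.8472    71,651.5415
  Σ                 27,191.6207    76,581.9658
P = 27,191.6207; D_Mac = 2.81638 yrs; D_mod = 2.81638/(1+0.0385) = 2.71197 yrs.
ΔP/P ≈ -D_mod · Δy = -2.71197 × (+0.0105) = -0.028476 = -2.8476%.

-2.85%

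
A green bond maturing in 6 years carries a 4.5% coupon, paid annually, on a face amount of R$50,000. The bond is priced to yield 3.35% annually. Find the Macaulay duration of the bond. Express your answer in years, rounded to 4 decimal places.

Periodic yield y = 0.0335. Discount each cash flow and weight by its year:
  t   CF        PV=CF/(1+0.0335)^t    t·PV
  1     2,250.00     2,177.0682     2,177.0682
  2     2,250.00     2,106.5004     4,213.0009
  3     2,250.00     2,038.2201     6,114.6602
  4     2,250.00     1,972.1530     7,888.6118
  5     2,250.00     1,908.2273     9,541.1367
  6    52,250.00    42,876.9030   257,261.4182
  Σ                 53,079.0721   287,195.8960
Price P = Σ PV = 53,079.0721.
Macaulay duration = Σ(t·PV) / P = 287,195.8960 / 53,079.0721 = 5.41072 years.

5.4107 years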